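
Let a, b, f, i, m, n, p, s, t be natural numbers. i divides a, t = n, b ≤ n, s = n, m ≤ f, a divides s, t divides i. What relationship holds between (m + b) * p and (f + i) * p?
(m + b) * p ≤ (f + i) * p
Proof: t = n and t divides i, hence n divides i. Because s = n and a divides s, a divides n. Since i divides a, i divides n. n divides i, so n = i. From b ≤ n, b ≤ i. m ≤ f, so m + b ≤ f + i. By multiplying by a non-negative, (m + b) * p ≤ (f + i) * p.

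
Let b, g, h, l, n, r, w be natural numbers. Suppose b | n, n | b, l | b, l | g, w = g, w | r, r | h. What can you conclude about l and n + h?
l | n + h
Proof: b | n and n | b, so b = n. Since l | b, l | n. Because w | r and r | h, w | h. Since w = g, g | h. Because l | g, l | h. From l | n, l | n + h.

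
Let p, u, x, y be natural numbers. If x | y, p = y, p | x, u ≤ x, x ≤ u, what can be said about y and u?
y = u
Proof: u ≤ x and x ≤ u, so u = x. p = y and p | x, so y | x. Since x | y, x = y. u = x, so u = y. Then y = u.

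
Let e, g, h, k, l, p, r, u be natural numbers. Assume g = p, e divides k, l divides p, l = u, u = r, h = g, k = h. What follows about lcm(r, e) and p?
lcm(r, e) divides p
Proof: l = u and u = r, so l = r. From l divides p, r divides p. Because k = h and h = g, k = g. Since e divides k, e divides g. Because g = p, e divides p. r divides p, so lcm(r, e) divides p.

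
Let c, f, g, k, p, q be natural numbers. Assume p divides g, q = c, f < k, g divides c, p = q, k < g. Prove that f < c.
From p = q and q = c, p = c. Because p divides g, c divides g. g divides c, so g = c. f < k and k < g, therefore f < g. Since g = c, f < c.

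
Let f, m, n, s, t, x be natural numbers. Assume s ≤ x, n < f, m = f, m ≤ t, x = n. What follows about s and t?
s < t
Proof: Since x = n and s ≤ x, s ≤ n. From m = f and m ≤ t, f ≤ t. n < f, so n < t. Since s ≤ n, s < t.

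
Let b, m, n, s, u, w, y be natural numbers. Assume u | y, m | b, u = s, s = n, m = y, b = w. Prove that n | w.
u = s and s = n, so u = n. Because m = y and m | b, y | b. Since b = w, y | w. Since u | y, u | w. Since u = n, n | w.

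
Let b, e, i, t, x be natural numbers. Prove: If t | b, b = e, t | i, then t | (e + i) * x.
b = e and t | b, thus t | e. Since t | i, t | e + i. Then t | (e + i) * x.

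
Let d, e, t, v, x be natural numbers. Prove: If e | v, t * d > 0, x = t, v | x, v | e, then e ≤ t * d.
Because v | e and e | v, v = e. x = t and v | x, therefore v | t. v = e, so e | t. Then e | t * d. t * d > 0, so e ≤ t * d.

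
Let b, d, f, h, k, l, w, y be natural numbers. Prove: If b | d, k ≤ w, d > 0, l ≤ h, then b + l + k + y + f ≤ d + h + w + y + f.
b | d and d > 0, thus b ≤ d. l ≤ h and k ≤ w, hence l + k ≤ h + w. Then l + k + y ≤ h + w + y. Then l + k + y + f ≤ h + w + y + f. Since b ≤ d, b + l + k + y + f ≤ d + h + w + y + f.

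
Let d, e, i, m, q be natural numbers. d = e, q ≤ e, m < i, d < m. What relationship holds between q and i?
q < i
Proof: Since d < m and m < i, d < i. d = e, so e < i. From q ≤ e, q < i.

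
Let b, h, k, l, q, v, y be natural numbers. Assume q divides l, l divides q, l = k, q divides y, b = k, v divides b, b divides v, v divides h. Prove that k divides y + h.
Since q divides l and l divides q, q = l. Since l = k, q = k. From q divides y, k divides y. Since v divides b and b divides v, v = b. v divides h, so b divides h. Since b = k, k divides h. Because k divides y, k divides y + h.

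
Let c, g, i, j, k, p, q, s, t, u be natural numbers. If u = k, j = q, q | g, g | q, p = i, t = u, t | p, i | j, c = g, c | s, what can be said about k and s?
k | s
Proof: Since q | g and g | q, q = g. Since j = q, j = g. t = u and t | p, thus u | p. p = i, so u | i. Since i | j, u | j. j = g, so u | g. c = g and c | s, thus g | s. Since u | g, u | s. u = k, so k | s.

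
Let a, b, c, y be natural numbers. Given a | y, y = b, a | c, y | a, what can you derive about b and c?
b | c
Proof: a | y and y | a, therefore a = y. Because a | c, y | c. Since y = b, b | c.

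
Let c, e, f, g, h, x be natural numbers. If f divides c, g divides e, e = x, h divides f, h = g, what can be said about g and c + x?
g divides c + x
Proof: Because h = g and h divides f, g divides f. Because f divides c, g divides c. e = x and g divides e, hence g divides x. g divides c, so g divides c + x.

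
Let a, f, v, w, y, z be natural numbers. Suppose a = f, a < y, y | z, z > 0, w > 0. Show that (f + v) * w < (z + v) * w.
From a = f and a < y, f < y. From y | z and z > 0, y ≤ z. Because f < y, f < z. Then f + v < z + v. Since w > 0, (f + v) * w < (z + v) * w.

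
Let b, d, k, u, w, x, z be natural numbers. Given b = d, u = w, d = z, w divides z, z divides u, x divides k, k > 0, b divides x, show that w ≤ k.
u = w and z divides u, hence z divides w. Since w divides z, z = w. b = d and d = z, thus b = z. b divides x and x divides k, thus b divides k. Since b = z, z divides k. k > 0, so z ≤ k. Since z = w, w ≤ k.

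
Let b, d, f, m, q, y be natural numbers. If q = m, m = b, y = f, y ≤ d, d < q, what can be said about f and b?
f < b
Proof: y = f and y ≤ d, therefore f ≤ d. Because q = m and d < q, d < m. Since f ≤ d, f < m. Since m = b, f < b.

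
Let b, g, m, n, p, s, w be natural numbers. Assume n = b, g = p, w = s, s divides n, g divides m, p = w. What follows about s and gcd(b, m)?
s divides gcd(b, m)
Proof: n = b and s divides n, so s divides b. From p = w and w = s, p = s. g = p and g divides m, so p divides m. p = s, so s divides m. s divides b, so s divides gcd(b, m).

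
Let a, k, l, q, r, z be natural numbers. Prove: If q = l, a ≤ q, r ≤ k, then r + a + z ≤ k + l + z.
q = l and a ≤ q, therefore a ≤ l. r ≤ k, so r + a ≤ k + l. Then r + a + z ≤ k + l + z.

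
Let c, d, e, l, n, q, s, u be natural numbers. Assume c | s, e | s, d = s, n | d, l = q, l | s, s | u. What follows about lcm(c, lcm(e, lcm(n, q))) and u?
lcm(c, lcm(e, lcm(n, q))) | u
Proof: Since d = s and n | d, n | s. From l = q and l | s, q | s. n | s, so lcm(n, q) | s. Since e | s, lcm(e, lcm(n, q)) | s. Because c | s, lcm(c, lcm(e, lcm(n, q))) | s. s | u, so lcm(c, lcm(e, lcm(n, q))) | u.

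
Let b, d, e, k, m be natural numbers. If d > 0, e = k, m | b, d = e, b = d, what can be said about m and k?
m ≤ k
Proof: Since d = e and e = k, d = k. From b = d and m | b, m | d. Because d > 0, m ≤ d. Since d = k, m ≤ k.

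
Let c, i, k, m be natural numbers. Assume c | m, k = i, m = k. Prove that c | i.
m = k and c | m, therefore c | k. Since k = i, c | i.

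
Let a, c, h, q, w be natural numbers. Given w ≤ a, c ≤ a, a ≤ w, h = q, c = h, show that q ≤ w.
c = h and h = q, thus c = q. From a ≤ w and w ≤ a, a = w. Since c ≤ a, c ≤ w. Since c = q, q ≤ w.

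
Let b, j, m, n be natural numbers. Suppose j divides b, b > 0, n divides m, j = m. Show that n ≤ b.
From j = m and j divides b, m divides b. n divides m, so n divides b. From b > 0, n ≤ b.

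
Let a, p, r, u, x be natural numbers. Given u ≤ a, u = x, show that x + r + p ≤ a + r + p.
u = x and u ≤ a, thus x ≤ a. Then x + r ≤ a + r. Then x + r + p ≤ a + r + p.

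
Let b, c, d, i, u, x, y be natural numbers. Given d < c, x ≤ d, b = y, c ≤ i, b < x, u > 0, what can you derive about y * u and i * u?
y * u < i * u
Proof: b = y and b < x, therefore y < x. Since x ≤ d, y < d. d < c and c ≤ i, so d < i. Since y < d, y < i. Since u > 0, by multiplying by a positive, y * u < i * u.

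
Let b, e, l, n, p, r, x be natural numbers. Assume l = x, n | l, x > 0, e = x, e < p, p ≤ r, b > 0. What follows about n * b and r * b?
n * b < r * b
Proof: From l = x and n | l, n | x. Since x > 0, n ≤ x. e = x and e < p, thus x < p. From n ≤ x, n < p. Since p ≤ r, n < r. b > 0, so n * b < r * b.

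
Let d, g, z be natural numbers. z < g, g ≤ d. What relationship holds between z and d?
z < d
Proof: From z < g and g ≤ d, by transitivity, z < d.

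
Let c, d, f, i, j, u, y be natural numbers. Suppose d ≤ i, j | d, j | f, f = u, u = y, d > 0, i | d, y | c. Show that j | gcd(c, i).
From f = u and u = y, f = y. From j | f, j | y. y | c, so j | c. i | d and d > 0, therefore i ≤ d. Because d ≤ i, d = i. j | d, so j | i. Since j | c, j | gcd(c, i).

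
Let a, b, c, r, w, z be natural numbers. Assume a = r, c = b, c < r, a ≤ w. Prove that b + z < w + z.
a = r and a ≤ w, so r ≤ w. c < r, so c < w. c = b, so b < w. Then b + z < w + z.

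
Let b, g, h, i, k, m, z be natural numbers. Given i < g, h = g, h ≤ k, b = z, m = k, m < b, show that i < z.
h = g and h ≤ k, so g ≤ k. m = k and m < b, therefore k < b. Since b = z, k < z. g ≤ k, so g < z. Since i < g, i < z.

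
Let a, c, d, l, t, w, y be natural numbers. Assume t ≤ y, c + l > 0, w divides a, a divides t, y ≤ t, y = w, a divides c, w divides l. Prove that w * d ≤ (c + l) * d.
t ≤ y and y ≤ t, hence t = y. Since y = w, t = w. Since a divides t, a divides w. w divides a, so a = w. a divides c, so w divides c. w divides l, so w divides c + l. c + l > 0, so w ≤ c + l. By multiplying by a non-negative, w * d ≤ (c + l) * d.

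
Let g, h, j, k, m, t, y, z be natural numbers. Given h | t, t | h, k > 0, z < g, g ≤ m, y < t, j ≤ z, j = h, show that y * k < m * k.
h | t and t | h, therefore h = t. Because j = h, j = t. Because j ≤ z and z < g, j < g. j = t, so t < g. g ≤ m, so t < m. y < t, so y < m. Since k > 0, y * k < m * k.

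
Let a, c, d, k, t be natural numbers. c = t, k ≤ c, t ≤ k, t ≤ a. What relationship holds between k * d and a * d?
k * d ≤ a * d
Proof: c = t and k ≤ c, hence k ≤ t. Since t ≤ k, t = k. t ≤ a, so k ≤ a. Then k * d ≤ a * d.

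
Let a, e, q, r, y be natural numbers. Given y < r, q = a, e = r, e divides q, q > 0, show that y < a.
Because e = r and e divides q, r divides q. Since q > 0, r ≤ q. Since q = a, r ≤ a. y < r, so y < a.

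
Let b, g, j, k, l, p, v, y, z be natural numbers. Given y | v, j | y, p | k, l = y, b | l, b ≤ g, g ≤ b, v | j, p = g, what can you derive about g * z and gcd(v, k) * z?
g * z | gcd(v, k) * z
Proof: Since v | j and j | y, v | y. Since y | v, y = v. Since l = y, l = v. b ≤ g and g ≤ b, therefore b = g. Since b | l, g | l. Since l = v, g | v. p = g and p | k, therefore g | k. Since g | v, g | gcd(v, k). Then g * z | gcd(v, k) * z.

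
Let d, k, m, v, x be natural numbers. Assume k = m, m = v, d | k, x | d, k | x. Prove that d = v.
k | x and x | d, hence k | d. d | k, so d = k. Since k = m, d = m. m = v, so d = v.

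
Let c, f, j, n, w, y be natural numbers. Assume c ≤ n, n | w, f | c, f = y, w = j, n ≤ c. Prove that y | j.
c ≤ n and n ≤ c, hence c = n. f | c, so f | n. w = j and n | w, so n | j. Since f | n, f | j. Since f = y, y | j.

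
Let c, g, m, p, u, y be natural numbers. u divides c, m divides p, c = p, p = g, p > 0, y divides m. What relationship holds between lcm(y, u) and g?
lcm(y, u) ≤ g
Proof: y divides m and m divides p, hence y divides p. Because c = p and u divides c, u divides p. y divides p, so lcm(y, u) divides p. p > 0, so lcm(y, u) ≤ p. From p = g, lcm(y, u) ≤ g.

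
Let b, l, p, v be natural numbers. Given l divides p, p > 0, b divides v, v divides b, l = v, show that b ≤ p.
v divides b and b divides v, so v = b. l = v, so l = b. From l divides p and p > 0, l ≤ p. l = b, so b ≤ p.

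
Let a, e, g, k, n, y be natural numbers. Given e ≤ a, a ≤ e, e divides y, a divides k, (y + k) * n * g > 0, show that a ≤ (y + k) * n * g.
From e ≤ a and a ≤ e, e = a. e divides y, so a divides y. Because a divides k, a divides y + k. Then a divides (y + k) * n. Then a divides (y + k) * n * g. (y + k) * n * g > 0, so a ≤ (y + k) * n * g.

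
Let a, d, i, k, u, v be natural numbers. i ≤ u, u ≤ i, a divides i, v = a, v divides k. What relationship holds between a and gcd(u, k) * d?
a divides gcd(u, k) * d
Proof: i ≤ u and u ≤ i, therefore i = u. Because a divides i, a divides u. v = a and v divides k, thus a divides k. Because a divides u, a divides gcd(u, k). Then a divides gcd(u, k) * d.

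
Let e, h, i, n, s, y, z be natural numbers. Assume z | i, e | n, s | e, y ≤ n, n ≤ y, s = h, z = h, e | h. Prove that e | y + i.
From n ≤ y and y ≤ n, n = y. Since e | n, e | y. s = h and s | e, so h | e. Because e | h, h = e. From z = h, z = e. Since z | i, e | i. e | y, so e | y + i.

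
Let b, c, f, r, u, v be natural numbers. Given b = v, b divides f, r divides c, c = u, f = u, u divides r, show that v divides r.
c = u and r divides c, hence r divides u. Since u divides r, u = r. Since f = u, f = r. b divides f, so b divides r. Since b = v, v divides r.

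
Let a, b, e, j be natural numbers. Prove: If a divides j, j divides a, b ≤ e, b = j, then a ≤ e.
Since j divides a and a divides j, j = a. Since b = j, b = a. Because b ≤ e, a ≤ e.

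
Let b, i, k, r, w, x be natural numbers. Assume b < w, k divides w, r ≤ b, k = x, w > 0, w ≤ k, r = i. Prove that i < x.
k divides w and w > 0, thus k ≤ w. Since w ≤ k, w = k. Since k = x, w = x. r ≤ b and b < w, therefore r < w. w = x, so r < x. From r = i, i < x.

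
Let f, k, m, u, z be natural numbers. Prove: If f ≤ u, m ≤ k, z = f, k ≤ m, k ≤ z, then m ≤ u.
Because k ≤ m and m ≤ k, k = m. From z = f and k ≤ z, k ≤ f. Since k = m, m ≤ f. Since f ≤ u, m ≤ u.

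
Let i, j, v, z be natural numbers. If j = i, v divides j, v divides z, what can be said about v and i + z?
v divides i + z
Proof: j = i and v divides j, thus v divides i. Since v divides z, v divides i + z.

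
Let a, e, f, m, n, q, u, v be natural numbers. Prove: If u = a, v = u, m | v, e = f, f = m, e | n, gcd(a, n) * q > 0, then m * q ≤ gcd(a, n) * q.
v = u and m | v, hence m | u. Since u = a, m | a. Since e = f and f = m, e = m. e | n, so m | n. m | a, so m | gcd(a, n). Then m * q | gcd(a, n) * q. Since gcd(a, n) * q > 0, m * q ≤ gcd(a, n) * q.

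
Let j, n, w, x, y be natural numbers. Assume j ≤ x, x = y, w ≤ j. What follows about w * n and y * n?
w * n ≤ y * n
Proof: Because x = y and j ≤ x, j ≤ y. w ≤ j, so w ≤ y. Then w * n ≤ y * n.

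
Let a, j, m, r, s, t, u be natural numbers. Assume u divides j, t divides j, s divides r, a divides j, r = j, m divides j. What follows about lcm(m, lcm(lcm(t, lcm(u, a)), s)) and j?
lcm(m, lcm(lcm(t, lcm(u, a)), s)) divides j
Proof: u divides j and a divides j, so lcm(u, a) divides j. Since t divides j, lcm(t, lcm(u, a)) divides j. Since r = j and s divides r, s divides j. lcm(t, lcm(u, a)) divides j, so lcm(lcm(t, lcm(u, a)), s) divides j. m divides j, so lcm(m, lcm(lcm(t, lcm(u, a)), s)) divides j.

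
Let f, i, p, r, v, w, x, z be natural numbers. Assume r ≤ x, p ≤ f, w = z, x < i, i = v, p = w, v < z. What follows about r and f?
r < f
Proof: Since i = v and x < i, x < v. r ≤ x, so r < v. v < z, so r < z. p = w and w = z, thus p = z. p ≤ f, so z ≤ f. Since r < z, r < f.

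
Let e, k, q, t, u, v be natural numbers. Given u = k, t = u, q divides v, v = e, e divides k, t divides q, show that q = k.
v = e and q divides v, thus q divides e. e divides k, so q divides k. Because t = u and u = k, t = k. Since t divides q, k divides q. q divides k, so q = k.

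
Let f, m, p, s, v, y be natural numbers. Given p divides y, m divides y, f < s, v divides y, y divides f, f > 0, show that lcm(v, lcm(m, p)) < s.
Because m divides y and p divides y, lcm(m, p) divides y. Since v divides y, lcm(v, lcm(m, p)) divides y. Since y divides f, lcm(v, lcm(m, p)) divides f. Since f > 0, lcm(v, lcm(m, p)) ≤ f. Since f < s, lcm(v, lcm(m, p)) < s.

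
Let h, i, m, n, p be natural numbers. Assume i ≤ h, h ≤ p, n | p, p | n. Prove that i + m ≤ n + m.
p | n and n | p, so p = n. i ≤ h and h ≤ p, so i ≤ p. Since p = n, i ≤ n. Then i + m ≤ n + m.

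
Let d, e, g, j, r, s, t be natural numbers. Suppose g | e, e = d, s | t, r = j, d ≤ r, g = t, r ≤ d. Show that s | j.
Because d ≤ r and r ≤ d, d = r. e = d, so e = r. From r = j, e = j. g = t and g | e, hence t | e. s | t, so s | e. e = j, so s | j.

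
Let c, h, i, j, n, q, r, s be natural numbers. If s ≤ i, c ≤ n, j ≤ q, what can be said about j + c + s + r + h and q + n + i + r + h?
j + c + s + r + h ≤ q + n + i + r + h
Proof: j ≤ q and c ≤ n, thus j + c ≤ q + n. Because s ≤ i, s + r ≤ i + r. Then s + r + h ≤ i + r + h. Since j + c ≤ q + n, j + c + s + r + h ≤ q + n + i + r + h.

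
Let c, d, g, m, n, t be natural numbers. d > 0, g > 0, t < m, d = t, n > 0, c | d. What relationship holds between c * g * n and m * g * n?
c * g * n < m * g * n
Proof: c | d and d > 0, therefore c ≤ d. d = t, so c ≤ t. Because t < m, c < m. Since g > 0, c * g < m * g. Since n > 0, c * g * n < m * g * n.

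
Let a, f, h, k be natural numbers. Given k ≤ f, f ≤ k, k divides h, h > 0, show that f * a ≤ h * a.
k ≤ f and f ≤ k, hence k = f. Since k divides h, f divides h. From h > 0, f ≤ h. By multiplying by a non-negative, f * a ≤ h * a.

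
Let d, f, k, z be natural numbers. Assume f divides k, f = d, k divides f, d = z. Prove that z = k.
k divides f and f divides k, thus k = f. f = d, so k = d. Since d = z, k = z. Then z = k.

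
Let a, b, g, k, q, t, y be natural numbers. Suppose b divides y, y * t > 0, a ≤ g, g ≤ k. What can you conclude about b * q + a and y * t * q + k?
b * q + a ≤ y * t * q + k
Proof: Because b divides y, b divides y * t. y * t > 0, so b ≤ y * t. By multiplying by a non-negative, b * q ≤ y * t * q. a ≤ g and g ≤ k, so a ≤ k. b * q ≤ y * t * q, so b * q + a ≤ y * t * q + k.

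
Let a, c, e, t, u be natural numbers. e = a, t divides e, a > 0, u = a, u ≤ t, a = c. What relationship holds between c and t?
c = t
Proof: Since e = a and t divides e, t divides a. Since a > 0, t ≤ a. Since u = a and u ≤ t, a ≤ t. t ≤ a, so t = a. a = c, so t = c. Then c = t.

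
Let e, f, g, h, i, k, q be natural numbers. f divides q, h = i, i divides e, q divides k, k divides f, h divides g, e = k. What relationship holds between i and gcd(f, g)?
i divides gcd(f, g)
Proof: Since f divides q and q divides k, f divides k. Since k divides f, k = f. e = k and i divides e, hence i divides k. k = f, so i divides f. Since h = i and h divides g, i divides g. Since i divides f, i divides gcd(f, g).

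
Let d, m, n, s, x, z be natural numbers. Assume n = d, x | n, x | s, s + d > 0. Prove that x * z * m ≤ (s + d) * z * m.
n = d and x | n, thus x | d. x | s, so x | s + d. From s + d > 0, x ≤ s + d. Then x * z ≤ (s + d) * z. Then x * z * m ≤ (s + d) * z * m.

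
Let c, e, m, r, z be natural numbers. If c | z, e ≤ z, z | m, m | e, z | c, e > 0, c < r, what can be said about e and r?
e < r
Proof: Since z | m and m | e, z | e. e > 0, so z ≤ e. Since e ≤ z, z = e. From c | z and z | c, c = z. Since c < r, z < r. z = e, so e < r.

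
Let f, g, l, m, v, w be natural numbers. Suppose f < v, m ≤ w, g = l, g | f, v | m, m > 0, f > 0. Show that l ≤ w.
g | f and f > 0, therefore g ≤ f. f < v, so g < v. v | m and m > 0, thus v ≤ m. Because g < v, g < m. Because g = l, l < m. m ≤ w, so l < w. Then l ≤ w.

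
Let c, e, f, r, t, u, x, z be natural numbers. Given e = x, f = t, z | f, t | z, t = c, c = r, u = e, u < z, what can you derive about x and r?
x < r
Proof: f = t and z | f, so z | t. Since t | z, z = t. Since t = c, z = c. c = r, so z = r. u = e and u < z, hence e < z. z = r, so e < r. Since e = x, x < r.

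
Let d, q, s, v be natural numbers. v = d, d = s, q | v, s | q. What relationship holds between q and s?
q = s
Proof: v = d and d = s, so v = s. q | v, so q | s. s | q, so q = s.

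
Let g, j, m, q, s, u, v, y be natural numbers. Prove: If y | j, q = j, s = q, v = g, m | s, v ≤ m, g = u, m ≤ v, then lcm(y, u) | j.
From v = g and g = u, v = u. s = q and q = j, hence s = j. Since m ≤ v and v ≤ m, m = v. m | s, so v | s. From s = j, v | j. Since v = u, u | j. y | j, so lcm(y, u) | j.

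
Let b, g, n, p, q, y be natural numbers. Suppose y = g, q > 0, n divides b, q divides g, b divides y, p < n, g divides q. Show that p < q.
From g divides q and q divides g, g = q. Since y = g, y = q. From n divides b and b divides y, n divides y. y = q, so n divides q. q > 0, so n ≤ q. From p < n, p < q.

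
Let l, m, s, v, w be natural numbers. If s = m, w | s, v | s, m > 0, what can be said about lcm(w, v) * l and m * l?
lcm(w, v) * l ≤ m * l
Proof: w | s and v | s, therefore lcm(w, v) | s. Since s = m, lcm(w, v) | m. m > 0, so lcm(w, v) ≤ m. Then lcm(w, v) * l ≤ m * l.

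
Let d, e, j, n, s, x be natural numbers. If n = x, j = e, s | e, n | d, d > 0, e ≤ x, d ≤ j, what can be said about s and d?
s | d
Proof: Since n = x and n | d, x | d. d > 0, so x ≤ d. e ≤ x, so e ≤ d. j = e and d ≤ j, so d ≤ e. e ≤ d, so e = d. s | e, so s | d.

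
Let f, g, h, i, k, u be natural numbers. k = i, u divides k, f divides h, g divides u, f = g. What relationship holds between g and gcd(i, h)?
g divides gcd(i, h)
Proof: k = i and u divides k, thus u divides i. g divides u, so g divides i. f = g and f divides h, so g divides h. g divides i, so g divides gcd(i, h).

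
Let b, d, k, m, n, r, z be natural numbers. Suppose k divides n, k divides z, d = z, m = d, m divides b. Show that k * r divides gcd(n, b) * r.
Since m = d and m divides b, d divides b. d = z, so z divides b. k divides z, so k divides b. From k divides n, k divides gcd(n, b). Then k * r divides gcd(n, b) * r.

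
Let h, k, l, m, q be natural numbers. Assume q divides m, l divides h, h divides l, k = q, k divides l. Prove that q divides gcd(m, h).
Because l divides h and h divides l, l = h. k = q and k divides l, hence q divides l. l = h, so q divides h. Since q divides m, q divides gcd(m, h).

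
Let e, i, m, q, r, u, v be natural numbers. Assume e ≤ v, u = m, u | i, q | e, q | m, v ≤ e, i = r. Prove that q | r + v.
u = m and u | i, hence m | i. Since i = r, m | r. q | m, so q | r. Because e ≤ v and v ≤ e, e = v. From q | e, q | v. q | r, so q | r + v.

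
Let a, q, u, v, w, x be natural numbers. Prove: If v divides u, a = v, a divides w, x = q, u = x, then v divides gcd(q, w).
u = x and v divides u, thus v divides x. x = q, so v divides q. From a = v and a divides w, v divides w. v divides q, so v divides gcd(q, w).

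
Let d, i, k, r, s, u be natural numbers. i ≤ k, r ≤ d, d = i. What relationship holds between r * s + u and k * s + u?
r * s + u ≤ k * s + u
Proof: From d = i and r ≤ d, r ≤ i. i ≤ k, so r ≤ k. Then r * s ≤ k * s. Then r * s + u ≤ k * s + u.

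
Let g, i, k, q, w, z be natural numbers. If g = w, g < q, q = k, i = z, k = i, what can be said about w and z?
w < z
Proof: q = k and k = i, therefore q = i. g = w and g < q, therefore w < q. Since q = i, w < i. From i = z, w < z.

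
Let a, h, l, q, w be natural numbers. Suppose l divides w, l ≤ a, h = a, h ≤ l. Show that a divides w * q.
From h = a and h ≤ l, a ≤ l. Since l ≤ a, l = a. Since l divides w, a divides w. Then a divides w * q.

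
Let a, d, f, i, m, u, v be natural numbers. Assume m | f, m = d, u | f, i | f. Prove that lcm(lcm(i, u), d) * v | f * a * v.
i | f and u | f, thus lcm(i, u) | f. m = d and m | f, therefore d | f. From lcm(i, u) | f, lcm(lcm(i, u), d) | f. Then lcm(lcm(i, u), d) | f * a. Then lcm(lcm(i, u), d) * v | f * a * v.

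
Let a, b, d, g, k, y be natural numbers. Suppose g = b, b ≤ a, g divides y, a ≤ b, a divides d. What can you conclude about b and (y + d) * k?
b divides (y + d) * k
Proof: g = b and g divides y, so b divides y. a ≤ b and b ≤ a, therefore a = b. a divides d, so b divides d. b divides y, so b divides y + d. Then b divides (y + d) * k.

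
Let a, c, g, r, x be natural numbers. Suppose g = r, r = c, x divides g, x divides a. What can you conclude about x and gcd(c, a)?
x divides gcd(c, a)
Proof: g = r and r = c, thus g = c. x divides g, so x divides c. x divides a, so x divides gcd(c, a).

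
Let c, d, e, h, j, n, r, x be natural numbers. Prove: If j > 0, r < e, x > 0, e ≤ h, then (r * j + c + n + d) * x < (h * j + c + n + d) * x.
Since r < e and e ≤ h, r < h. Since j > 0, r * j < h * j. Then r * j + c < h * j + c. Then r * j + c + n < h * j + c + n. Then r * j + c + n + d < h * j + c + n + d. Since x > 0, (r * j + c + n + d) * x < (h * j + c + n + d) * x.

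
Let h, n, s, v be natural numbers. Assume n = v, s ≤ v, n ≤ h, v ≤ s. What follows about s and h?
s ≤ h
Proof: v ≤ s and s ≤ v, hence v = s. n = v and n ≤ h, hence v ≤ h. Since v = s, s ≤ h.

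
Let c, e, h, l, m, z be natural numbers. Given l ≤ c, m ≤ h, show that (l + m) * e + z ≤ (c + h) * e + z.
Since l ≤ c and m ≤ h, l + m ≤ c + h. Then (l + m) * e ≤ (c + h) * e. Then (l + m) * e + z ≤ (c + h) * e + z.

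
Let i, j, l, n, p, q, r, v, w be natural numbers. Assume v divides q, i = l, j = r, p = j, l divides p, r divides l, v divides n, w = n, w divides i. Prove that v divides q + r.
From p = j and l divides p, l divides j. Because j = r, l divides r. Since r divides l, l = r. i = l, so i = r. w = n and w divides i, so n divides i. Since v divides n, v divides i. i = r, so v divides r. Because v divides q, v divides q + r.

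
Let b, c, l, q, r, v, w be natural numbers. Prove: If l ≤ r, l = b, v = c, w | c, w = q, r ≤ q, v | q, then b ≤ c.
Because w = q and w | c, q | c. v = c and v | q, thus c | q. q | c, so q = c. Because l ≤ r and r ≤ q, l ≤ q. l = b, so b ≤ q. q = c, so b ≤ c.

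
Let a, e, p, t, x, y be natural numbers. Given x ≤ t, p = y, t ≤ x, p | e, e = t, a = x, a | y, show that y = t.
From x ≤ t and t ≤ x, x = t. Since a = x, a = t. From a | y, t | y. e = t and p | e, therefore p | t. Since p = y, y | t. t | y, so t = y. Then y = t.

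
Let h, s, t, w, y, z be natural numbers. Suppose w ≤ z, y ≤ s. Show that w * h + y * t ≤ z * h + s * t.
w ≤ z, so w * h ≤ z * h. Because y ≤ s, y * t ≤ s * t. w * h ≤ z * h, so w * h + y * t ≤ z * h + s * t.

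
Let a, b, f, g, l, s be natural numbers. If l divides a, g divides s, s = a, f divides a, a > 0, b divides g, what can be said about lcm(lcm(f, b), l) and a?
lcm(lcm(f, b), l) ≤ a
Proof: s = a and g divides s, so g divides a. From b divides g, b divides a. Since f divides a, lcm(f, b) divides a. l divides a, so lcm(lcm(f, b), l) divides a. Since a > 0, lcm(lcm(f, b), l) ≤ a.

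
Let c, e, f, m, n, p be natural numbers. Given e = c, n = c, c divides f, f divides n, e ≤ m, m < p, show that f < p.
From n = c and f divides n, f divides c. c divides f, so c = f. From e = c, e = f. From e ≤ m and m < p, e < p. e = f, so f < p.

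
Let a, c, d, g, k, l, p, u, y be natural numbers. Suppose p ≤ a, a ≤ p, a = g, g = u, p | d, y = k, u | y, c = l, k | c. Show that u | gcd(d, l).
p ≤ a and a ≤ p, thus p = a. a = g, so p = g. g = u, so p = u. Since p | d, u | d. y = k and u | y, therefore u | k. c = l and k | c, therefore k | l. Since u | k, u | l. u | d, so u | gcd(d, l).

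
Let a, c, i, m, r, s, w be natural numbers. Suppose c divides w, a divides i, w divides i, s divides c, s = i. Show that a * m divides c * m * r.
s = i and s divides c, therefore i divides c. c divides w and w divides i, so c divides i. Since i divides c, i = c. Since a divides i, a divides c. Then a * m divides c * m. Then a * m divides c * m * r.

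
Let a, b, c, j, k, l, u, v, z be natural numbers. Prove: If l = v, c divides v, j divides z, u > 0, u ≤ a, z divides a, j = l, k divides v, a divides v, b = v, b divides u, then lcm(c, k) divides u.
b = v and b divides u, thus v divides u. u > 0, so v ≤ u. j = l and j divides z, hence l divides z. Since z divides a, l divides a. l = v, so v divides a. a divides v, so a = v. u ≤ a, so u ≤ v. Since v ≤ u, v = u. c divides v and k divides v, therefore lcm(c, k) divides v. v = u, so lcm(c, k) divides u.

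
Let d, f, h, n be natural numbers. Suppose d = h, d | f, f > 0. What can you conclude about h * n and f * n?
h * n ≤ f * n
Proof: Since d | f and f > 0, d ≤ f. Since d = h, h ≤ f. Then h * n ≤ f * n.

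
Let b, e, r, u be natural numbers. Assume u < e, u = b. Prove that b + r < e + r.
u = b and u < e, hence b < e. Then b + r < e + r.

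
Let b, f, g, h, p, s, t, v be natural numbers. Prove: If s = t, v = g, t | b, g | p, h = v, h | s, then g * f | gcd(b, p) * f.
From h = v and v = g, h = g. s = t and h | s, so h | t. h = g, so g | t. From t | b, g | b. Since g | p, g | gcd(b, p). Then g * f | gcd(b, p) * f.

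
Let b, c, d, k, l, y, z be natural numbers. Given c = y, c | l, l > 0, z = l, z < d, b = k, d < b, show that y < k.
c = y and c | l, therefore y | l. Since l > 0, y ≤ l. Because z = l and z < d, l < d. b = k and d < b, hence d < k. l < d, so l < k. Since y ≤ l, y < k.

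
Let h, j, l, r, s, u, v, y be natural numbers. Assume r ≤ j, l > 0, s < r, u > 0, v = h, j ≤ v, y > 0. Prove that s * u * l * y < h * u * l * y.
r ≤ j and j ≤ v, hence r ≤ v. v = h, so r ≤ h. s < r, so s < h. Combining with u > 0, by multiplying by a positive, s * u < h * u. Since l > 0, by multiplying by a positive, s * u * l < h * u * l. Since y > 0, by multiplying by a positive, s * u * l * y < h * u * l * y.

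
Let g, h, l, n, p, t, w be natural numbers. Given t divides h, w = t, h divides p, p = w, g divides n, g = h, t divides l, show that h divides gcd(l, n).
p = w and w = t, thus p = t. h divides p, so h divides t. Since t divides h, t = h. t divides l, so h divides l. g = h and g divides n, thus h divides n. Because h divides l, h divides gcd(l, n).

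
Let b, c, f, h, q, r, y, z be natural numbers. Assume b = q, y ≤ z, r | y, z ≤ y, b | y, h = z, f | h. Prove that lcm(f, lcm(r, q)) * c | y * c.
z ≤ y and y ≤ z, therefore z = y. h = z and f | h, so f | z. z = y, so f | y. Since b = q and b | y, q | y. r | y, so lcm(r, q) | y. f | y, so lcm(f, lcm(r, q)) | y. Then lcm(f, lcm(r, q)) * c | y * c.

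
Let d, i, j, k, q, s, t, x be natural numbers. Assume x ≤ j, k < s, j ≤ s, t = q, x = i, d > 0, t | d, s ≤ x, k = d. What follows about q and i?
q < i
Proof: Since x ≤ j and j ≤ s, x ≤ s. s ≤ x, so s = x. x = i, so s = i. Since t | d and d > 0, t ≤ d. t = q, so q ≤ d. Since k = d and k < s, d < s. Since q ≤ d, q < s. s = i, so q < i.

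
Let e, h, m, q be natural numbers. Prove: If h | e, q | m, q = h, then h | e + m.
From q = h and q | m, h | m. From h | e, h | e + m.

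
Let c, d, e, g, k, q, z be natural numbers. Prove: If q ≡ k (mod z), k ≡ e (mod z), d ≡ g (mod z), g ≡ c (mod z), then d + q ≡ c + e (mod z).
d ≡ g (mod z) and g ≡ c (mod z), so d ≡ c (mod z). From q ≡ k (mod z) and k ≡ e (mod z), q ≡ e (mod z). Since d ≡ c (mod z), d + q ≡ c + e (mod z).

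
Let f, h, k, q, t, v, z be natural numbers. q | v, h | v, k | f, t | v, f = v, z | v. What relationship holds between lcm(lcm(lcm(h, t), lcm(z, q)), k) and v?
lcm(lcm(lcm(h, t), lcm(z, q)), k) | v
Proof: h | v and t | v, therefore lcm(h, t) | v. z | v and q | v, thus lcm(z, q) | v. Because lcm(h, t) | v, lcm(lcm(h, t), lcm(z, q)) | v. f = v and k | f, therefore k | v. lcm(lcm(h, t), lcm(z, q)) | v, so lcm(lcm(lcm(h, t), lcm(z, q)), k) | v.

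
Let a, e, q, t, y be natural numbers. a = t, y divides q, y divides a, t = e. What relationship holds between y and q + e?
y divides q + e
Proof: a = t and t = e, so a = e. y divides a, so y divides e. Because y divides q, y divides q + e.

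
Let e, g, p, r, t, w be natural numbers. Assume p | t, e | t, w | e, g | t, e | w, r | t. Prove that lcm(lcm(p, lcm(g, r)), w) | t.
g | t and r | t, thus lcm(g, r) | t. Since p | t, lcm(p, lcm(g, r)) | t. e | w and w | e, hence e = w. Since e | t, w | t. lcm(p, lcm(g, r)) | t, so lcm(lcm(p, lcm(g, r)), w) | t.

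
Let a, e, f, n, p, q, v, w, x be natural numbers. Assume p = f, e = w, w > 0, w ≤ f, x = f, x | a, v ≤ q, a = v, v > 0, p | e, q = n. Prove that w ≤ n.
From e = w and p | e, p | w. Since w > 0, p ≤ w. Since p = f, f ≤ w. Since w ≤ f, f = w. x = f and x | a, so f | a. f = w, so w | a. a = v, so w | v. Since v > 0, w ≤ v. q = n and v ≤ q, therefore v ≤ n. Because w ≤ v, w ≤ n.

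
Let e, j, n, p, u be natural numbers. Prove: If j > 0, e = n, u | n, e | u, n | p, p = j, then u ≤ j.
e = n and e | u, therefore n | u. Since u | n, n = u. Since p = j and n | p, n | j. j > 0, so n ≤ j. n = u, so u ≤ j.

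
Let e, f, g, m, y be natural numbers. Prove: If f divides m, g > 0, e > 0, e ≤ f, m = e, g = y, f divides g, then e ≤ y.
m = e and f divides m, so f divides e. e > 0, so f ≤ e. Since e ≤ f, f = e. Because f divides g and g > 0, f ≤ g. g = y, so f ≤ y. f = e, so e ≤ y.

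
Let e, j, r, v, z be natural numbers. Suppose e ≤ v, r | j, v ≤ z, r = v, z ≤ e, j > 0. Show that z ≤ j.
z ≤ e and e ≤ v, so z ≤ v. Because v ≤ z, v = z. Since r = v, r = z. Since r | j and j > 0, r ≤ j. r = z, so z ≤ j.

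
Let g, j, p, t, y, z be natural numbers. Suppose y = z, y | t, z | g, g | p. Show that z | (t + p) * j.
y = z and y | t, therefore z | t. z | g and g | p, thus z | p. Since z | t, z | t + p. Then z | (t + p) * j.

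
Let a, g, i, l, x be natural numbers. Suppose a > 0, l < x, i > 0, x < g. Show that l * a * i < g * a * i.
Because l < x and x < g, l < g. Using a > 0 and multiplying by a positive, l * a < g * a. Because i > 0, by multiplying by a positive, l * a * i < g * a * i.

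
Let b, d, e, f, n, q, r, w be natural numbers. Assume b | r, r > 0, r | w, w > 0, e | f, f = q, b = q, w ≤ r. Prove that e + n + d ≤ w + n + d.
From r | w and w > 0, r ≤ w. w ≤ r, so r = w. From f = q and e | f, e | q. b = q and b | r, therefore q | r. Since e | q, e | r. Since r > 0, e ≤ r. Since r = w, e ≤ w. Then e + n ≤ w + n. Then e + n + d ≤ w + n + d.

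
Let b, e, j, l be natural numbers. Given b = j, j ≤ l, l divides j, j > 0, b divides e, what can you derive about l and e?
l divides e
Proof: l divides j and j > 0, thus l ≤ j. Since j ≤ l, j = l. Since b = j, b = l. b divides e, so l divides e.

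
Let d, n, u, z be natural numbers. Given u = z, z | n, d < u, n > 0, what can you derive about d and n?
d < n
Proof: u = z and d < u, therefore d < z. z | n and n > 0, so z ≤ n. d < z, so d < n.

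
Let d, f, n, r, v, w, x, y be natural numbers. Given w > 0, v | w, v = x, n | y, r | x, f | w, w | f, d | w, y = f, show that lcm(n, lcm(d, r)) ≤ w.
f | w and w | f, therefore f = w. Since y = f, y = w. n | y, so n | w. Since v = x and v | w, x | w. r | x, so r | w. Since d | w, lcm(d, r) | w. From n | w, lcm(n, lcm(d, r)) | w. w > 0, so lcm(n, lcm(d, r)) ≤ w.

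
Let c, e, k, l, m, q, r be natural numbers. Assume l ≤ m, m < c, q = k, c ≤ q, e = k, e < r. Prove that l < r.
q = k and c ≤ q, hence c ≤ k. Since m < c, m < k. l ≤ m, so l < k. e = k and e < r, hence k < r. Since l < k, l < r.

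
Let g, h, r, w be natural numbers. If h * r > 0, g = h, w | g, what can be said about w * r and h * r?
w * r ≤ h * r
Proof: g = h and w | g, hence w | h. Then w * r | h * r. h * r > 0, so w * r ≤ h * r.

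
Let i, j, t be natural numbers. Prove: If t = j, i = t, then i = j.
Because i = t and t = j, by transitivity, i = j.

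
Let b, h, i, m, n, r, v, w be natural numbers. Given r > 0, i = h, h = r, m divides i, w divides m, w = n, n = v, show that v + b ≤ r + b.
w = n and w divides m, so n divides m. n = v, so v divides m. i = h and h = r, therefore i = r. Because m divides i, m divides r. Since v divides m, v divides r. Because r > 0, v ≤ r. Then v + b ≤ r + b.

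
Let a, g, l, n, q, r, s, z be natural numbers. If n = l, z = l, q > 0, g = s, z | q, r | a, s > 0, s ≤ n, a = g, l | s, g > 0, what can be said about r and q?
r ≤ q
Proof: a = g and r | a, hence r | g. g > 0, so r ≤ g. Since g = s, r ≤ s. l | s and s > 0, so l ≤ s. Since n = l and s ≤ n, s ≤ l. Since l ≤ s, l = s. z = l, so z = s. Since z | q, s | q. Since q > 0, s ≤ q. Since r ≤ s, r ≤ q.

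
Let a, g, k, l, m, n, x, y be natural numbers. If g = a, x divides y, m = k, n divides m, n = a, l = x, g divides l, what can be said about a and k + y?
a divides k + y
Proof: Since m = k and n divides m, n divides k. n = a, so a divides k. l = x and g divides l, therefore g divides x. g = a, so a divides x. Since x divides y, a divides y. Since a divides k, a divides k + y.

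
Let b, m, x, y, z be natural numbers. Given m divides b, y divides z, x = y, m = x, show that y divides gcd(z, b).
m = x and m divides b, so x divides b. Since x = y, y divides b. Since y divides z, y divides gcd(z, b).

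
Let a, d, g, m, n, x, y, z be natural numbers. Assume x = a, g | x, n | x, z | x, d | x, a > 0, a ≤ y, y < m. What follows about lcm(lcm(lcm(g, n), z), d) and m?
lcm(lcm(lcm(g, n), z), d) < m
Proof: g | x and n | x, so lcm(g, n) | x. Because z | x, lcm(lcm(g, n), z) | x. Since d | x, lcm(lcm(lcm(g, n), z), d) | x. Since x = a, lcm(lcm(lcm(g, n), z), d) | a. Since a > 0, lcm(lcm(lcm(g, n), z), d) ≤ a. a ≤ y, so lcm(lcm(lcm(g, n), z), d) ≤ y. y < m, so lcm(lcm(lcm(g, n), z), d) < m.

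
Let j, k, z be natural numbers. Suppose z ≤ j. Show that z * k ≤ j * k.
z ≤ j. By multiplying by a non-negative, z * k ≤ j * k.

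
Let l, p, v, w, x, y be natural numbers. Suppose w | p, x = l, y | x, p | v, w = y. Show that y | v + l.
w = y and w | p, thus y | p. Since p | v, y | v. Since x = l and y | x, y | l. Since y | v, y | v + l.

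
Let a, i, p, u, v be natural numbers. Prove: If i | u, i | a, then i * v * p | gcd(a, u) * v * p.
i | a and i | u, so i | gcd(a, u). Then i * v | gcd(a, u) * v. Then i * v * p | gcd(a, u) * v * p.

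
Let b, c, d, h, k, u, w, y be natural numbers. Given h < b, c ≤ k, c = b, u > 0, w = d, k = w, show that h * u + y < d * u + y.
From k = w and w = d, k = d. From c = b and c ≤ k, b ≤ k. Since h < b, h < k. k = d, so h < d. Since u > 0, h * u < d * u. Then h * u + y < d * u + y.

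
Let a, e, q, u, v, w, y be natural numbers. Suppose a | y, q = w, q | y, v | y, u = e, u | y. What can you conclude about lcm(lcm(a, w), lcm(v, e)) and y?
lcm(lcm(a, w), lcm(v, e)) | y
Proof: q = w and q | y, therefore w | y. a | y, so lcm(a, w) | y. u = e and u | y, therefore e | y. v | y, so lcm(v, e) | y. Since lcm(a, w) | y, lcm(lcm(a, w), lcm(v, e)) | y.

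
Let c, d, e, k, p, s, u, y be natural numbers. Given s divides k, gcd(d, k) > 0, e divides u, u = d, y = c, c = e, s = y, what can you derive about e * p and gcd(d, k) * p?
e * p ≤ gcd(d, k) * p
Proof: u = d and e divides u, thus e divides d. From s = y and y = c, s = c. From c = e, s = e. s divides k, so e divides k. Since e divides d, e divides gcd(d, k). gcd(d, k) > 0, so e ≤ gcd(d, k). By multiplying by a non-negative, e * p ≤ gcd(d, k) * p.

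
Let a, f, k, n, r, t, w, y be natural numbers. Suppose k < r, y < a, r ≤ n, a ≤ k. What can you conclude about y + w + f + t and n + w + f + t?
y + w + f + t < n + w + f + t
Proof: Since a ≤ k and k < r, a < r. Since y < a, y < r. r ≤ n, so y < n. Then y + w < n + w. Then y + w + f < n + w + f. Then y + w + f + t < n + w + f + t.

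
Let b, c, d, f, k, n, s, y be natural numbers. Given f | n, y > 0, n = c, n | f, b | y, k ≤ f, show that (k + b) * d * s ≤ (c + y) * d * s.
From f | n and n | f, f = n. Since n = c, f = c. k ≤ f, so k ≤ c. Because b | y and y > 0, b ≤ y. k ≤ c, so k + b ≤ c + y. Then (k + b) * d ≤ (c + y) * d. Then (k + b) * d * s ≤ (c + y) * d * s.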